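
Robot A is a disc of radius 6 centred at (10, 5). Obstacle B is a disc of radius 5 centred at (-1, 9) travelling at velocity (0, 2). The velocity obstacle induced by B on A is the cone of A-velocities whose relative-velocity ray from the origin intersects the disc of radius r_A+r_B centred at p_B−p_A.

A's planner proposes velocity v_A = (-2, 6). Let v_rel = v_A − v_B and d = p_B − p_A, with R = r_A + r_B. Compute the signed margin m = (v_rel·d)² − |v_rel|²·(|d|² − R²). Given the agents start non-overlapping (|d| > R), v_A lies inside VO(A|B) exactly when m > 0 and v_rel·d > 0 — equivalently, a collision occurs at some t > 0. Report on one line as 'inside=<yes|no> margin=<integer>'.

d = (-11, 4),  |d|² = 137;  R = 6+5 = 11,  c = 137−11² = 16
v_rel = (-2, 4),  |v_rel|² = 20;  v_rel·d = (-2)·(-11) + (4)·(4) = 38
20·t² − 76·t + 16 = 0  ⇒  m = 38² − 20·16 = 1124
m = 1124 > 0,  v_rel·d = 38 > 0  ⇒  inside

inside=yes margin=1124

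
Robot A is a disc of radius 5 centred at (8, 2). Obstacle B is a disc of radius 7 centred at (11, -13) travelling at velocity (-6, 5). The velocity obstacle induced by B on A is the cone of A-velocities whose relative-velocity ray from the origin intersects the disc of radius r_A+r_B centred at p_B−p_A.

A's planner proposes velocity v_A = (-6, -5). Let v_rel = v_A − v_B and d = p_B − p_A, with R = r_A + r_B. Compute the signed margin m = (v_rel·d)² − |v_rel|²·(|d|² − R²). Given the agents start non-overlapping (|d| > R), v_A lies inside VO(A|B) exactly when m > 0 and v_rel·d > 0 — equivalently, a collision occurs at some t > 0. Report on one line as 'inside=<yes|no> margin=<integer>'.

d = (3, -15),  |d|² = 234;  R = 5+7 = 12,  c = 234−12² = 90
v_rel = (0, -10),  |v_rel|² = 100;  v_rel·d = (0)·(3) + (-10)·(-15) = 150
100·t² − 300·t + 90 = 0  ⇒  m = 150² − 100·90 = 13500
m = 13500 > 0,  v_rel·d = 150 > 0  ⇒  inside

inside=yes margin=13500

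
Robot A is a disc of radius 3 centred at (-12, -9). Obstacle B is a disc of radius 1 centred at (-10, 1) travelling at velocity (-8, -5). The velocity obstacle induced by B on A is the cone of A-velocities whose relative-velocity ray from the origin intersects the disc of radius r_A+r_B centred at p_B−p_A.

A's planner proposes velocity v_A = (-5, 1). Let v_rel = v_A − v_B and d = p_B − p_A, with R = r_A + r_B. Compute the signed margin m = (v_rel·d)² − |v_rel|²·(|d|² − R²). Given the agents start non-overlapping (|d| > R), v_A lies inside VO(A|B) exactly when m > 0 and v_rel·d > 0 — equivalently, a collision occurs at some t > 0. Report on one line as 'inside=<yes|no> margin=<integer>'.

d = (2, 10),  |d|² = 104;  R = 3+1 = 4,  c = 104−4² = 88
v_rel = (3, 6),  |v_rel|² = 45;  v_rel·d = (3)·(2) + (6)·(10) = 66
45·t² − 132·t + 88 = 0  ⇒  m = 66² − 45·88 = 396
m = 396 > 0,  v_rel·d = 66 > 0  ⇒  inside

inside=yes margin=396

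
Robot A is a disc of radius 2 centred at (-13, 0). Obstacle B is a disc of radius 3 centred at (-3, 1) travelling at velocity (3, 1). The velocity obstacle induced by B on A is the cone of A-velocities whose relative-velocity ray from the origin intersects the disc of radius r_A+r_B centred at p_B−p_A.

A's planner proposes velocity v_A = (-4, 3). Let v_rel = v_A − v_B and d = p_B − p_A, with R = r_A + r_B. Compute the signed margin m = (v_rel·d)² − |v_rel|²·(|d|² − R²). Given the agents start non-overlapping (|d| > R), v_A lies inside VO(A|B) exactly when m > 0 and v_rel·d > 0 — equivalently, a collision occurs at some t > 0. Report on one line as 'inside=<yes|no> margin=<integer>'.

d = (10, 1),  |d|² = 101;  R = 2+3 = 5,  c = 101−5² = 76
v_rel = (-7, 2),  |v_rel|² = 53;  v_rel·d = (-7)·(10) + (2)·(1) = -68
53·t² + 136·t + 76 = 0  ⇒  m = (-68)² − 53·76 = 596
m = 596 > 0,  v_rel·d = -68 < 0  ⇒  outside

inside=no margin=596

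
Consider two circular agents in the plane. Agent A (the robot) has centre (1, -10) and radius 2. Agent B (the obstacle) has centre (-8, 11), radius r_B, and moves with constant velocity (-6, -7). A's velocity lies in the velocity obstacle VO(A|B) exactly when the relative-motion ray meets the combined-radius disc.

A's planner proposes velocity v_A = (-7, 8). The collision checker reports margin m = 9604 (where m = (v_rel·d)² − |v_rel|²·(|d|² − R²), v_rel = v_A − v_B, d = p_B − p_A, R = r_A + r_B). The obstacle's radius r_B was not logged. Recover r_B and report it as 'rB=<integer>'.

m = 9604
d = (-9, 21);  v_rel = (-1, 15),  |v_rel|² = 226
v_rel×d = (-1)·(21) − (15)·(-9) = 114
since m = R²·226 − 114²:  R² = (12996 + 9604) / 226 = 100
R = √100 = 10  ⇒  r_B = 10 − 2 = 8

rB=8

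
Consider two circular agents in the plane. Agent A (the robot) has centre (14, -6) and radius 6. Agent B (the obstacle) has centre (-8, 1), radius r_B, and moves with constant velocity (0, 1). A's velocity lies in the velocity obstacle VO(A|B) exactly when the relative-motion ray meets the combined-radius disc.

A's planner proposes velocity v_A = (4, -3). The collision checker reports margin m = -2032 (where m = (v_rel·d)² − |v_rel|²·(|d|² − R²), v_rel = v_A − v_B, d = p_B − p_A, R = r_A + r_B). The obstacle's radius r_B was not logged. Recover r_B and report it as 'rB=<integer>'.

m = -2032
d = (-22, 7);  v_rel = (4, -4),  |v_rel|² = 32
v_rel×d = (4)·(7) − (-4)·(-22) = -60
since m = R²·32 − (-60)²:  R² = (3600 + -2032) / 32 = 49
R = √49 = 7  ⇒  r_B = 7 − 6 = 1

rB=1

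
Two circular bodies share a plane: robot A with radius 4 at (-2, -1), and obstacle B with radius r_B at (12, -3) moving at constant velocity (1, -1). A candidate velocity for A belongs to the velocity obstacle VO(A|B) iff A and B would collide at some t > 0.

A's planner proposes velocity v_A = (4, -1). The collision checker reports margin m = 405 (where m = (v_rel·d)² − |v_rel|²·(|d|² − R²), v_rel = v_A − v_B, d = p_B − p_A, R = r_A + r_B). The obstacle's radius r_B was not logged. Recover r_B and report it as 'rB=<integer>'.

m = 405
d = (14, -2);  v_rel = (3, 0),  |v_rel|² = 9
v_rel×d = (3)·(-2) − (0)·(14) = -6
since m = R²·9 − (-6)²:  R² = (36 + 405) / 9 = 49
R = √49 = 7  ⇒  r_B = 7 − 4 = 3

rB=3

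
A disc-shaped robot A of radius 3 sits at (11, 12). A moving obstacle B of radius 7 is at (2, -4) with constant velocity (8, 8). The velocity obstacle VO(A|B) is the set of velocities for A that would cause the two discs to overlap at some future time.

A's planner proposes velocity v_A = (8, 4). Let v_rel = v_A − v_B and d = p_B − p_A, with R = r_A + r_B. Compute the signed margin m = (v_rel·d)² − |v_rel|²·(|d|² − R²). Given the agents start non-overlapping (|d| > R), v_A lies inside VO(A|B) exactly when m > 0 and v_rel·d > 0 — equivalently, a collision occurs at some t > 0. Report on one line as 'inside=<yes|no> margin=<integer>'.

d = (-9, -16),  |d|² = 337;  R = 3+7 = 10,  c = 337−10² = 237
v_rel = (0, -4),  |v_rel|² = 16;  v_rel·d = (0)·(-9) + (-4)·(-16) = 64
16·t² − 128·t + 237 = 0  ⇒  m = 64² − 16·237 = 304
m = 304 > 0,  v_rel·d = 64 > 0  ⇒  inside

inside=yes margin=304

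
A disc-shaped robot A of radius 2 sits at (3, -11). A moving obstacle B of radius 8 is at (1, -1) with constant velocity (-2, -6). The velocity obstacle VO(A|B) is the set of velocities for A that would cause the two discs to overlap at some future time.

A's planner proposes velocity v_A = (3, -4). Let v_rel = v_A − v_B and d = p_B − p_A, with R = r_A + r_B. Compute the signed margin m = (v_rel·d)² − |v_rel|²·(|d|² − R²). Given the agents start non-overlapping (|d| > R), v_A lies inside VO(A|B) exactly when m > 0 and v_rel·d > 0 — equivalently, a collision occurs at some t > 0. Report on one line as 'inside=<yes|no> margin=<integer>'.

d = (-2, 10),  |d|² = 104;  R = 2+8 = 10,  c = 104−10² = 4
v_rel = (5, 2),  |v_rel|² = 29;  v_rel·d = (5)·(-2) + (2)·(10) = 10
29·t² − 20·t + 4 = 0  ⇒  m = 10² − 29·4 = -16
m = -16 < 0,  v_rel·d = 10 > 0  ⇒  outside

inside=no margin=-16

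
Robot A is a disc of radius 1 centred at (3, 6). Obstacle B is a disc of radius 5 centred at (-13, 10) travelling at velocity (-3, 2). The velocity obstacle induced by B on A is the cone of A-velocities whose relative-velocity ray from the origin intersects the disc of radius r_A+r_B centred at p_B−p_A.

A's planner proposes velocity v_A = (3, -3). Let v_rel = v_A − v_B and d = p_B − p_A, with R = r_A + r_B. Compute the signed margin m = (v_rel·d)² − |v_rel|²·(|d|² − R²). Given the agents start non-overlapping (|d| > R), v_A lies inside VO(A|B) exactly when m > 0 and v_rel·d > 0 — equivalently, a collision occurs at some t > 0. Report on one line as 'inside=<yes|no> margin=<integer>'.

d = (-16, 4),  |d|² = 272;  R = 1+5 = 6,  c = 272−6² = 236
v_rel = (6, -5),  |v_rel|² = 61;  v_rel·d = (6)·(-16) + (-5)·(4) = -116
61·t² + 232·t + 236 = 0  ⇒  m = (-116)² − 61·236 = -940
m = -940 < 0,  v_rel·d = -116 < 0  ⇒  outside

inside=no margin=-940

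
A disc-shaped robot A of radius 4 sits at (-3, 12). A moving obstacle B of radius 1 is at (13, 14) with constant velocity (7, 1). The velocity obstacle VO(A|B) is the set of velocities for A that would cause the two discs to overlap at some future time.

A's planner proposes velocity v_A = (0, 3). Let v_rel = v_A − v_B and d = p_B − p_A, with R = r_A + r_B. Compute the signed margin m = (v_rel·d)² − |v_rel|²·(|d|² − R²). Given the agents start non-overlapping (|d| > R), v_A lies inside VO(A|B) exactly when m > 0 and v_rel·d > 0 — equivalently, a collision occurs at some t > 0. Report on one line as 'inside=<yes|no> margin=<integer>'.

d = (16, 2),  |d|² = 260;  R = 4+1 = 5,  c = 260−5² = 235
v_rel = (-7, 2),  |v_rel|² = 53;  v_rel·d = (-7)·(16) + (2)·(2) = -108
53·t² + 216·t + 235 = 0  ⇒  m = (-108)² − 53·235 = -791
m = -791 < 0,  v_rel·d = -108 < 0  ⇒  outside

inside=no margin=-791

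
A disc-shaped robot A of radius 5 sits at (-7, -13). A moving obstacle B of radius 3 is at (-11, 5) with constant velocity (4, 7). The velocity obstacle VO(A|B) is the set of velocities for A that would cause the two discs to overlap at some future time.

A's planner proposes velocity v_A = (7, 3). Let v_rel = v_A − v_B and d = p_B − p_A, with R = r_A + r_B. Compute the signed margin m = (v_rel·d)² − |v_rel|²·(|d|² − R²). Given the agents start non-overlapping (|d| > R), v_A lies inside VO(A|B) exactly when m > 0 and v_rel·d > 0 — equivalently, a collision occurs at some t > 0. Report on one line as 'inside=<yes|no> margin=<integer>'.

d = (-4, 18),  |d|² = 340;  R = 5+3 = 8,  c = 340−8² = 276
v_rel = (3, -4),  |v_rel|² = 25;  v_rel·d = (3)·(-4) + (-4)·(18) = -84
25·t² + 168·t + 276 = 0  ⇒  m = (-84)² − 25·276 = 156
m = 156 > 0,  v_rel·d = -84 < 0  ⇒  outside

inside=no margin=156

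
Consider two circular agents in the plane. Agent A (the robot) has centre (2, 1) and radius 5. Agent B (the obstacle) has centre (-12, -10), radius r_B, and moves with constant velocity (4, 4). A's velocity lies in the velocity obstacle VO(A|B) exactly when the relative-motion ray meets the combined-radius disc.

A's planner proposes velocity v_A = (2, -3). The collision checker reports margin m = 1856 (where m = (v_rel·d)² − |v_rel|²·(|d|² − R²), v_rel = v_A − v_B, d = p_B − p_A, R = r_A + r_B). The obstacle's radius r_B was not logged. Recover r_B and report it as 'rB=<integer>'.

m = 1856
d = (-14, -11);  v_rel = (-2, -7),  |v_rel|² = 53
v_rel×d = (-2)·(-11) − (-7)·(-14) = -76
since m = R²·53 − (-76)²:  R² = (5776 + 1856) / 53 = 144
R = √144 = 12  ⇒  r_B = 12 − 5 = 7

rB=7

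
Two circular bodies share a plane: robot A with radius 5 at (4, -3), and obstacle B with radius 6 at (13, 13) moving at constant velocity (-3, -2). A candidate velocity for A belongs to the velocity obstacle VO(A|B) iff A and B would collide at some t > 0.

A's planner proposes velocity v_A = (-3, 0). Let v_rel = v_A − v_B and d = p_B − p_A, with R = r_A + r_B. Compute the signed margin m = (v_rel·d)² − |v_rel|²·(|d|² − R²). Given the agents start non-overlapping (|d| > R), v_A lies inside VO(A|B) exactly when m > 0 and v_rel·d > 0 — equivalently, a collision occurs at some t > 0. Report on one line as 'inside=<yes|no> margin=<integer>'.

d = (9, 16),  |d|² = 337;  R = 5+6 = 11,  c = 337−11² = 216
v_rel = (0, 2),  |v_rel|² = 4;  v_rel·d = (0)·(9) + (2)·(16) = 32
4·t² − 64·t + 216 = 0  ⇒  m = 32² − 4·216 = 160
m = 160 > 0,  v_rel·d = 32 > 0  ⇒  inside

inside=yes margin=160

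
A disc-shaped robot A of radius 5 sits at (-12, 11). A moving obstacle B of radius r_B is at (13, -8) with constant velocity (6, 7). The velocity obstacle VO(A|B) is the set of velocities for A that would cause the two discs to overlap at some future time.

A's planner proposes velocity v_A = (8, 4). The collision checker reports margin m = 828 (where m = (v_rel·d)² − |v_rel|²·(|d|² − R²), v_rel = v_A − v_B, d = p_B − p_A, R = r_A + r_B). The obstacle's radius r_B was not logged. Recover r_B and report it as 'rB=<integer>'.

m = 828
d = (25, -19);  v_rel = (2, -3),  |v_rel|² = 13
v_rel×d = (2)·(-19) − (-3)·(25) = 37
since m = R²·13 − 37²:  R² = (1369 + 828) / 13 = 169
R = √169 = 13  ⇒  r_B = 13 − 5 = 8

rB=8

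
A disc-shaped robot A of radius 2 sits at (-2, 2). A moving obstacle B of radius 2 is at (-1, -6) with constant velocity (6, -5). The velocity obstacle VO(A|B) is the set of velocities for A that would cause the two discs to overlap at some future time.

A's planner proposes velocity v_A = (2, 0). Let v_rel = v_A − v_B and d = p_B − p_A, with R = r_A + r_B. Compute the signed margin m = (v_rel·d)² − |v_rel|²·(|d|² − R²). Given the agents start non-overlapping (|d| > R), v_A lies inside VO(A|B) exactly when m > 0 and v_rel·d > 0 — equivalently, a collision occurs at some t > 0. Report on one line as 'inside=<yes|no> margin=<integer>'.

d = (1, -8),  |d|² = 65;  R = 2+2 = 4,  c = 65−4² = 49
v_rel = (-4, 5),  |v_rel|² = 41;  v_rel·d = (-4)·(1) + (5)·(-8) = -44
41·t² + 88·t + 49 = 0  ⇒  m = (-44)² − 41·49 = -73
m = -73 < 0,  v_rel·d = -44 < 0  ⇒  outside

inside=no margin=-73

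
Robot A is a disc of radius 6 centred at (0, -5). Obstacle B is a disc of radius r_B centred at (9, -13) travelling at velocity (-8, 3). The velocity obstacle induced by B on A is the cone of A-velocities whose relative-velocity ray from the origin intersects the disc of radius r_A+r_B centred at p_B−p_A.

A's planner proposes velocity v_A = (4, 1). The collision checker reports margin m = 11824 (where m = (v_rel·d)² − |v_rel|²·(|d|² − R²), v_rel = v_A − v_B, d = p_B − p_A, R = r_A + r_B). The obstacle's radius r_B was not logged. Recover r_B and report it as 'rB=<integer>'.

m = 11824
d = (9, -8);  v_rel = (12, -2),  |v_rel|² = 148
v_rel×d = (12)·(-8) − (-2)·(9) = -78
since m = R²·148 − (-78)²:  R² = (6084 + 11824) / 148 = 121
R = √121 = 11  ⇒  r_B = 11 − 6 = 5

rB=5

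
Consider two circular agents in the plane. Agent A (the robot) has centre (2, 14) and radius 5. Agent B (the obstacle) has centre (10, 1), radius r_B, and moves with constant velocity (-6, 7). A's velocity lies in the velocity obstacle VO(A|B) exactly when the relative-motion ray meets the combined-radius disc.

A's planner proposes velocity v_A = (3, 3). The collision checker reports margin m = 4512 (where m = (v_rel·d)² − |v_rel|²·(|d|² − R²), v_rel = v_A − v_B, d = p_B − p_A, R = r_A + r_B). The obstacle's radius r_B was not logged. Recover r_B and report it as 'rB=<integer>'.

m = 4512
d = (8, -13);  v_rel = (9, -4),  |v_rel|² = 97
v_rel×d = (9)·(-13) − (-4)·(8) = -85
since m = R²·97 − (-85)²:  R² = (7225 + 4512) / 97 = 121
R = √121 = 11  ⇒  r_B = 11 − 5 = 6

rB=6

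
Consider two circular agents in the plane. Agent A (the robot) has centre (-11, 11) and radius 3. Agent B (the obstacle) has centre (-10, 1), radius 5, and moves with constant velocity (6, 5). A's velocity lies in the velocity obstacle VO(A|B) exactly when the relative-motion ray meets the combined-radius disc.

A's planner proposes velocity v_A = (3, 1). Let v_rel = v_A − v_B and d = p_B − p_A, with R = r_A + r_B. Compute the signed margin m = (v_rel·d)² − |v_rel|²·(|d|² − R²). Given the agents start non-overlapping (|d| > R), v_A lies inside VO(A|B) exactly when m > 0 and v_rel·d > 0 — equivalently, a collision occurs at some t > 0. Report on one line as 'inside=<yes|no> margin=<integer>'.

d = (1, -10),  |d|² = 101;  R = 3+5 = 8,  c = 101−8² = 37
v_rel = (-3, -4),  |v_rel|² = 25;  v_rel·d = (-3)·(1) + (-4)·(-10) = 37
25·t² − 74·t + 37 = 0  ⇒  m = 37² − 25·37 = 444
m = 444 > 0,  v_rel·d = 37 > 0  ⇒  inside

inside=yes margin=444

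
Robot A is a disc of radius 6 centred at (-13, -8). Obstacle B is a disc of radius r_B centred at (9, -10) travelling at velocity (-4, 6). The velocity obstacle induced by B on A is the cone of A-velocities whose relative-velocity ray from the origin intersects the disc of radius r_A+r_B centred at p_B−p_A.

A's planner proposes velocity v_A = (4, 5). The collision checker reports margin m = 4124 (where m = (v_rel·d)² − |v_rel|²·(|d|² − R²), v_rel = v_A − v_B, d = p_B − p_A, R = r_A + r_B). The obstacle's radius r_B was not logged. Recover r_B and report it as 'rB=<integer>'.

m = 4124
d = (22, -2);  v_rel = (8, -1),  |v_rel|² = 65
v_rel×d = (8)·(-2) − (-1)·(22) = 6
since m = R²·65 − 6²:  R² = (36 + 4124) / 65 = 64
R = √64 = 8  ⇒  r_B = 8 − 6 = 2

rB=2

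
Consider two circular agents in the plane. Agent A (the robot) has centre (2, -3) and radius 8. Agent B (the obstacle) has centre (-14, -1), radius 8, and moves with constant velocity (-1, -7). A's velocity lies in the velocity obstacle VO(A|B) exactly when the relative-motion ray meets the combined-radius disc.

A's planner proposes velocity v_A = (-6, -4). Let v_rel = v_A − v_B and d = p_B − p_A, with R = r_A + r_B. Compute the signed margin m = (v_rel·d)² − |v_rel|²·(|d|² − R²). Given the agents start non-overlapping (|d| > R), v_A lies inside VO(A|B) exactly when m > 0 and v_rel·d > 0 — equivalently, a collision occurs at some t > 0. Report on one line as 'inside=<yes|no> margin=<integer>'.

d = (-16, 2),  |d|² = 260;  R = 8+8 = 16,  c = 260−16² = 4
v_rel = (-5, 3),  |v_rel|² = 34;  v_rel·d = (-5)·(-16) + (3)·(2) = 86
34·t² − 172·t + 4 = 0  ⇒  m = 86² − 34·4 = 7260
m = 7260 > 0,  v_rel·d = 86 > 0  ⇒  inside

inside=yes margin=7260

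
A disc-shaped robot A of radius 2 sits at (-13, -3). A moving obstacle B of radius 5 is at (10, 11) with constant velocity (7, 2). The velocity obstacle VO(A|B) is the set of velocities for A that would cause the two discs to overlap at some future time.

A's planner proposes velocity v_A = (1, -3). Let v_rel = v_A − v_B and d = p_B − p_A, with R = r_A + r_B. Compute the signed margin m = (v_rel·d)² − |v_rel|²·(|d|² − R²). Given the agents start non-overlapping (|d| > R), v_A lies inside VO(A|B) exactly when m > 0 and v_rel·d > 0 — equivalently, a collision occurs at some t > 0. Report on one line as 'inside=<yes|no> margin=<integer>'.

d = (23, 14),  |d|² = 725;  R = 2+5 = 7,  c = 725−7² = 676
v_rel = (-6, -5),  |v_rel|² = 61;  v_rel·d = (-6)·(23) + (-5)·(14) = -208
61·t² + 416·t + 676 = 0  ⇒  m = (-208)² − 61·676 = 2028
m = 2028 > 0,  v_rel·d = -208 < 0  ⇒  outside

inside=no margin=2028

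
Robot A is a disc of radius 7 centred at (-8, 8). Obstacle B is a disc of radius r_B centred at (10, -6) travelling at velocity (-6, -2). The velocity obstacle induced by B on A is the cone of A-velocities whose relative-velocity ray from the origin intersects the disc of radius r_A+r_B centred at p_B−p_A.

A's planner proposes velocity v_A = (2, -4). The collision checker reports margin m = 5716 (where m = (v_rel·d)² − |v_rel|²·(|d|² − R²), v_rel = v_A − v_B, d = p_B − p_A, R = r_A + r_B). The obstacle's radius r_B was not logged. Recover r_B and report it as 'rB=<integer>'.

m = 5716
d = (18, -14);  v_rel = (8, -2),  |v_rel|² = 68
v_rel×d = (8)·(-14) − (-2)·(18) = -76
since m = R²·68 − (-76)²:  R² = (5776 + 5716) / 68 = 169
R = √169 = 13  ⇒  r_B = 13 − 7 = 6

rB=6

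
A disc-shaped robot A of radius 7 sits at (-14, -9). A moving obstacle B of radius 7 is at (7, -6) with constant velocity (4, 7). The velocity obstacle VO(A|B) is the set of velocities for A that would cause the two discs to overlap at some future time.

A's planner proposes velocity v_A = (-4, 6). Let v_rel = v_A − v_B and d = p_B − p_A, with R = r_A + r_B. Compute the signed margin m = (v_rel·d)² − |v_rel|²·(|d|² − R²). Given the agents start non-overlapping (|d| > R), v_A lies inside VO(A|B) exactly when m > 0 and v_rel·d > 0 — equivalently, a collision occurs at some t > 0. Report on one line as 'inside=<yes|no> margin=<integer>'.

d = (21, 3),  |d|² = 450;  R = 7+7 = 14,  c = 450−14² = 254
v_rel = (-8, -1),  |v_rel|² = 65;  v_rel·d = (-8)·(21) + (-1)·(3) = -171
65·t² + 342·t + 254 = 0  ⇒  m = (-171)² − 65·254 = 12731
m = 12731 > 0,  v_rel·d = -171 < 0  ⇒  outside

inside=no margin=12731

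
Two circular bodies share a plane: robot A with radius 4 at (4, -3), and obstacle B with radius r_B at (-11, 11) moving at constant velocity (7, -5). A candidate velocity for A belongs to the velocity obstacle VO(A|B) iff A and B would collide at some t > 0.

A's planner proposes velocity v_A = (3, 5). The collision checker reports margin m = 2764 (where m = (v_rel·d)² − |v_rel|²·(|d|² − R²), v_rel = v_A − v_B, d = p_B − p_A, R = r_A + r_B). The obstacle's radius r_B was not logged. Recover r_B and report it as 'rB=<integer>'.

m = 2764
d = (-15, 14);  v_rel = (-4, 10),  |v_rel|² = 116
v_rel×d = (-4)·(14) − (10)·(-15) = 94
since m = R²·116 − 94²:  R² = (8836 + 2764) / 116 = 100
R = √100 = 10  ⇒  r_B = 10 − 4 = 6

rB=6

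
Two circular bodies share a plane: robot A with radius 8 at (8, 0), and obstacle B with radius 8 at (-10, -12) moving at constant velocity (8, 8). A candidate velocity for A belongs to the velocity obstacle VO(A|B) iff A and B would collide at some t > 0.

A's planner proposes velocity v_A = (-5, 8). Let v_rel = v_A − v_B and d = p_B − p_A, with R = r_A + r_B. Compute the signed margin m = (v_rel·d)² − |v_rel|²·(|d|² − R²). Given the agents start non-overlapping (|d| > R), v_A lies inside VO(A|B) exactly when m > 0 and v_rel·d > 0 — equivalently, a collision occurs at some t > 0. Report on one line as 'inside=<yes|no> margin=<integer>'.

d = (-18, -12),  |d|² = 468;  R = 8+8 = 16,  c = 468−16² = 212
v_rel = (-13, 0),  |v_rel|² = 169;  v_rel·d = (-13)·(-18) + (0)·(-12) = 234
169·t² − 468·t + 212 = 0  ⇒  m = 234² − 169·212 = 18928
m = 18928 > 0,  v_rel·d = 234 > 0  ⇒  inside

inside=yes margin=18928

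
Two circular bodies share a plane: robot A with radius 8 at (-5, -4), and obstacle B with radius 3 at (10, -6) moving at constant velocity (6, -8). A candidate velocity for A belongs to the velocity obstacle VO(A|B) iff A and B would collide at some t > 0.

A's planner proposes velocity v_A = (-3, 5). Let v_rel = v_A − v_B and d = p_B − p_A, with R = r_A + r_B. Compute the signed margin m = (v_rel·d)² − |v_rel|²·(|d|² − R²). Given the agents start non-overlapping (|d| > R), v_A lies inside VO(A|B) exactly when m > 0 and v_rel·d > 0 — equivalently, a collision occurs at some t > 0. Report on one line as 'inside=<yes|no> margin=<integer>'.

d = (15, -2),  |d|² = 229;  R = 8+3 = 11,  c = 229−11² = 108
v_rel = (-9, 13),  |v_rel|² = 250;  v_rel·d = (-9)·(15) + (13)·(-2) = -161
250·t² + 322·t + 108 = 0  ⇒  m = (-161)² − 250·108 = -1079
m = -1079 < 0,  v_rel·d = -161 < 0  ⇒  outside

inside=no margin=-1079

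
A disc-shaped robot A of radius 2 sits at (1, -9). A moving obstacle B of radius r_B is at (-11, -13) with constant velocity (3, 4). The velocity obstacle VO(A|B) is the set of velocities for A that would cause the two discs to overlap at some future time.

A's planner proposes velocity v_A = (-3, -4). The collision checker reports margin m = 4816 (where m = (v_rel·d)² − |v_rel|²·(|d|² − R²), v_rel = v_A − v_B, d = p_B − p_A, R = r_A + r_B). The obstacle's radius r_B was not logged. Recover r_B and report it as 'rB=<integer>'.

m = 4816
d = (-12, -4);  v_rel = (-6, -8),  |v_rel|² = 100
v_rel×d = (-6)·(-4) − (-8)·(-12) = -72
since m = R²·100 − (-72)²:  R² = (5184 + 4816) / 100 = 100
R = √100 = 10  ⇒  r_B = 10 − 2 = 8

rB=8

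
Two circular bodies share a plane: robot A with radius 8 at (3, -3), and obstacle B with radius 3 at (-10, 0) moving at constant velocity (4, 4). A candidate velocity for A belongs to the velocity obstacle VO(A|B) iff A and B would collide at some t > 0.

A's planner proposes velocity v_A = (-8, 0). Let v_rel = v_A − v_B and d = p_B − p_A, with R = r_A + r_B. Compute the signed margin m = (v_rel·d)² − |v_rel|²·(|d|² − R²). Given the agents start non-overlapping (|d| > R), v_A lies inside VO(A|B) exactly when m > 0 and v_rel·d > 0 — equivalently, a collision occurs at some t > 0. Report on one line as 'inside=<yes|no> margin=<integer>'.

d = (-13, 3),  |d|² = 178;  R = 8+3 = 11,  c = 178−11² = 57
v_rel = (-12, -4),  |v_rel|² = 160;  v_rel·d = (-12)·(-13) + (-4)·(3) = 144
160·t² − 288·t + 57 = 0  ⇒  m = 144² − 160·57 = 11616
m = 11616 > 0,  v_rel·d = 144 > 0  ⇒  inside

inside=yes margin=11616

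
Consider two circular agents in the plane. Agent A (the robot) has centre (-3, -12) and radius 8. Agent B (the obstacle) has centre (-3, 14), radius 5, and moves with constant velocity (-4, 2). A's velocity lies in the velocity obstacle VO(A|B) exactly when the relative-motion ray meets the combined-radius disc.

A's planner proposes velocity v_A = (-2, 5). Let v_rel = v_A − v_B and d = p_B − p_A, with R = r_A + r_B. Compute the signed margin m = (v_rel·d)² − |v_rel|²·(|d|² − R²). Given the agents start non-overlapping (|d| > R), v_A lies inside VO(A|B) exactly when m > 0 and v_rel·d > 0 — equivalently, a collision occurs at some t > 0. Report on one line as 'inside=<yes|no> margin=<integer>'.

d = (0, 26),  |d|² = 676;  R = 8+5 = 13,  c = 676−13² = 507
v_rel = (2, 3),  |v_rel|² = 13;  v_rel·d = (2)·(0) + (3)·(26) = 78
13·t² − 156·t + 507 = 0  ⇒  m = 78² − 13·507 = -507
m = -507 < 0,  v_rel·d = 78 > 0  ⇒  outside

inside=no margin=-507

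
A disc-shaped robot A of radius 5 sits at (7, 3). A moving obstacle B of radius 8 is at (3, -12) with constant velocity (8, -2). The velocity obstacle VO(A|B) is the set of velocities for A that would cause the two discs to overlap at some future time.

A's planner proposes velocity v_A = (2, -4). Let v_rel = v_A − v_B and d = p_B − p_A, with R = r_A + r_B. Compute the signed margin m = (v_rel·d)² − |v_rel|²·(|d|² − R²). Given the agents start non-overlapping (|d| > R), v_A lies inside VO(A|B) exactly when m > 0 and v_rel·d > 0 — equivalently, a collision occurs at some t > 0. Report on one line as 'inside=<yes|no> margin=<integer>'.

d = (-4, -15),  |d|² = 241;  R = 5+8 = 13,  c = 241−13² = 72
v_rel = (-6, -2),  |v_rel|² = 40;  v_rel·d = (-6)·(-4) + (-2)·(-15) = 54
40·t² − 108·t + 72 = 0  ⇒  m = 54² − 40·72 = 36
m = 36 > 0,  v_rel·d = 54 > 0  ⇒  inside

inside=yes margin=36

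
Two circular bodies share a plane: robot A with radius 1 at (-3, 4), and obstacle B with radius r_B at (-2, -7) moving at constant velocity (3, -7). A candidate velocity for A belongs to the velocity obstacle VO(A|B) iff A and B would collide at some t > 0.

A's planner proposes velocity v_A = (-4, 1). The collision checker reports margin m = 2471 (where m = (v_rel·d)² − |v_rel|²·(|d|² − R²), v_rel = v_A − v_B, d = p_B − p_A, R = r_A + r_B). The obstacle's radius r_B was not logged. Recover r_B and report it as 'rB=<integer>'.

m = 2471
d = (1, -11);  v_rel = (-7, 8),  |v_rel|² = 113
v_rel×d = (-7)·(-11) − (8)·(1) = 69
since m = R²·113 − 69²:  R² = (4761 + 2471) / 113 = 64
R = √64 = 8  ⇒  r_B = 8 − 1 = 7

rB=7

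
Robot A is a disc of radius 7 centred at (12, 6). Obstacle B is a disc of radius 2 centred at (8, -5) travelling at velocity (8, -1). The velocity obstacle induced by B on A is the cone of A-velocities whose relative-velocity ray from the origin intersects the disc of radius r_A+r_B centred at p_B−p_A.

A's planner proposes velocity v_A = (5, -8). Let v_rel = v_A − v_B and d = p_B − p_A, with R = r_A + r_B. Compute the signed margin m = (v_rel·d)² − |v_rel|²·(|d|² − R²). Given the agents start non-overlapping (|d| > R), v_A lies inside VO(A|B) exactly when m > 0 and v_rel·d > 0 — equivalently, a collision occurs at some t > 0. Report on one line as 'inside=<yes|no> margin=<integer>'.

d = (-4, -11),  |d|² = 137;  R = 7+2 = 9,  c = 137−9² = 56
v_rel = (-3, -7),  |v_rel|² = 58;  v_rel·d = (-3)·(-4) + (-7)·(-11) = 89
58·t² − 178·t + 56 = 0  ⇒  m = 89² − 58·56 = 4673
m = 4673 > 0,  v_rel·d = 89 > 0  ⇒  inside

inside=yes margin=4673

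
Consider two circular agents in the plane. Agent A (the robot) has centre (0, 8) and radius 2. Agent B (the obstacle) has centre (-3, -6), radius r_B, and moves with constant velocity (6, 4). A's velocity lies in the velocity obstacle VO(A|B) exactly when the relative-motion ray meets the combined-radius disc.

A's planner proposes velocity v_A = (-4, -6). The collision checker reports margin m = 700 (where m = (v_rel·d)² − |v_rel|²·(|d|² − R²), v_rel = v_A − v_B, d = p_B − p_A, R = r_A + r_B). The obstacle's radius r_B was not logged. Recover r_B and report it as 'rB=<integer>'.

m = 700
d = (-3, -14);  v_rel = (-10, -10),  |v_rel|² = 200
v_rel×d = (-10)·(-14) − (-10)·(-3) = 110
since m = R²·200 − 110²:  R² = (12100 + 700) / 200 = 64
R = √64 = 8  ⇒  r_B = 8 − 2 = 6

rB=6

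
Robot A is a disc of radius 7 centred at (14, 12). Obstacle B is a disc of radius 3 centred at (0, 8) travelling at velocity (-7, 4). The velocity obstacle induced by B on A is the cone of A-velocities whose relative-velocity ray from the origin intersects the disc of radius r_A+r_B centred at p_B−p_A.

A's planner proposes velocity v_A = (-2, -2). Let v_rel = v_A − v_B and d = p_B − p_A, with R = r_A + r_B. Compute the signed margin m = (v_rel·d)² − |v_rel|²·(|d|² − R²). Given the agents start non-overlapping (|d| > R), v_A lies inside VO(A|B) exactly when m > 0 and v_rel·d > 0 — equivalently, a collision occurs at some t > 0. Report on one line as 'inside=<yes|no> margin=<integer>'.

d = (-14, -4),  |d|² = 212;  R = 7+3 = 10,  c = 212−10² = 112
v_rel = (5, -6),  |v_rel|² = 61;  v_rel·d = (5)·(-14) + (-6)·(-4) = -46
61·t² + 92·t + 112 = 0  ⇒  m = (-46)² − 61·112 = -4716
m = -4716 < 0,  v_rel·d = -46 < 0  ⇒  outside

inside=no margin=-4716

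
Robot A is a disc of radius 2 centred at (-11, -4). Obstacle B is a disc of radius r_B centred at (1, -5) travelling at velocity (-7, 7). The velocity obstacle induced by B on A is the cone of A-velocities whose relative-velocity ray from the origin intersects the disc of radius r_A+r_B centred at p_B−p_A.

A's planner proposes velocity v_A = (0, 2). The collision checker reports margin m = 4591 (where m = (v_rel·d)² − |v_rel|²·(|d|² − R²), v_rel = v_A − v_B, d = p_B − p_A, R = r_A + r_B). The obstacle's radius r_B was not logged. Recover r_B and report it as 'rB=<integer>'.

m = 4591
d = (12, -1);  v_rel = (7, -5),  |v_rel|² = 74
v_rel×d = (7)·(-1) − (-5)·(12) = 53
since m = R²·74 − 53²:  R² = (2809 + 4591) / 74 = 100
R = √100 = 10  ⇒  r_B = 10 − 2 = 8

rB=8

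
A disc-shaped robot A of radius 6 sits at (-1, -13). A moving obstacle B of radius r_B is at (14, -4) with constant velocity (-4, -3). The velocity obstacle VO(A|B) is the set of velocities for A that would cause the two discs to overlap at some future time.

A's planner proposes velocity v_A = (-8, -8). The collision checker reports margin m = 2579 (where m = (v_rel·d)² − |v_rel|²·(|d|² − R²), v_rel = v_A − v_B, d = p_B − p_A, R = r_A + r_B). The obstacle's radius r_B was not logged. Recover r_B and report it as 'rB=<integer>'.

m = 2579
d = (15, 9);  v_rel = (-4, -5),  |v_rel|² = 41
v_rel×d = (-4)·(9) − (-5)·(15) = 39
since m = R²·41 − 39²:  R² = (1521 + 2579) / 41 = 100
R = √100 = 10  ⇒  r_B = 10 − 6 = 4

rB=4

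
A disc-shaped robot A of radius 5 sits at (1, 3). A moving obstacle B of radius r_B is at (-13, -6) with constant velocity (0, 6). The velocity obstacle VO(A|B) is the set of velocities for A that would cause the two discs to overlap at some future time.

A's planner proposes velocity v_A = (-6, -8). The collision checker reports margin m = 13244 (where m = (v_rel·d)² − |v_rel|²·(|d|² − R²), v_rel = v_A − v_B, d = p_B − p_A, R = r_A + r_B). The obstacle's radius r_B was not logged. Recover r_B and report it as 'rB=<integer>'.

m = 13244
d = (-14, -9);  v_rel = (-6, -14),  |v_rel|² = 232
v_rel×d = (-6)·(-9) − (-14)·(-14) = -142
since m = R²·232 − (-142)²:  R² = (20164 + 13244) / 232 = 144
R = √144 = 12  ⇒  r_B = 12 − 5 = 7

rB=7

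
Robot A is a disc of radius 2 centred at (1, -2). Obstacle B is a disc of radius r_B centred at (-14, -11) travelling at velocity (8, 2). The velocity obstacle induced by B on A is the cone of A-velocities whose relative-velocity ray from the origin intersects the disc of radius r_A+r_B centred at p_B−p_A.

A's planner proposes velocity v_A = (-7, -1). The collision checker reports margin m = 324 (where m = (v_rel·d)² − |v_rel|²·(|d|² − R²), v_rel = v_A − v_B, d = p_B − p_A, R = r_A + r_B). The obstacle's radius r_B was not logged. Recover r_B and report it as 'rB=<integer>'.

m = 324
d = (-15, -9);  v_rel = (-15, -3),  |v_rel|² = 234
v_rel×d = (-15)·(-9) − (-3)·(-15) = 90
since m = R²·234 − 90²:  R² = (8100 + 324) / 234 = 36
R = √36 = 6  ⇒  r_B = 6 − 2 = 4

rB=4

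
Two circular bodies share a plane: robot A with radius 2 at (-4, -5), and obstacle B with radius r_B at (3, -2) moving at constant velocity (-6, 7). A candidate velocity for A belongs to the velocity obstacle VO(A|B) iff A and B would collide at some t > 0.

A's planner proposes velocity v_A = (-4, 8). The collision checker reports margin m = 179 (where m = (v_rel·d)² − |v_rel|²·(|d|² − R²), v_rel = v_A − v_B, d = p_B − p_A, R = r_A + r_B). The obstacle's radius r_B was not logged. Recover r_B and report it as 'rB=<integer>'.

m = 179
d = (7, 3);  v_rel = (2, 1),  |v_rel|² = 5
v_rel×d = (2)·(3) − (1)·(7) = -1
since m = R²·5 − (-1)²:  R² = (1 + 179) / 5 = 36
R = √36 = 6  ⇒  r_B = 6 − 2 = 4

rB=4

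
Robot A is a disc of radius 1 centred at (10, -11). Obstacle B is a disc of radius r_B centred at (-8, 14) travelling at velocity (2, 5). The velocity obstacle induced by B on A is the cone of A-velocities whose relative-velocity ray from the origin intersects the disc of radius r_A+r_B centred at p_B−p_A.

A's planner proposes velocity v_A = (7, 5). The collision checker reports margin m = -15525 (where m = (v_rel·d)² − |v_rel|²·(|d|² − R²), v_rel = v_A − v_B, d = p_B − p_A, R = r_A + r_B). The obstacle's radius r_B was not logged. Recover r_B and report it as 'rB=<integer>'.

m = -15525
d = (-18, 25);  v_rel = (5, 0),  |v_rel|² = 25
v_rel×d = (5)·(25) − (0)·(-18) = 125
since m = R²·25 − 125²:  R² = (15625 + -15525) / 25 = 4
R = √4 = 2  ⇒  r_B = 2 − 1 = 1

rB=1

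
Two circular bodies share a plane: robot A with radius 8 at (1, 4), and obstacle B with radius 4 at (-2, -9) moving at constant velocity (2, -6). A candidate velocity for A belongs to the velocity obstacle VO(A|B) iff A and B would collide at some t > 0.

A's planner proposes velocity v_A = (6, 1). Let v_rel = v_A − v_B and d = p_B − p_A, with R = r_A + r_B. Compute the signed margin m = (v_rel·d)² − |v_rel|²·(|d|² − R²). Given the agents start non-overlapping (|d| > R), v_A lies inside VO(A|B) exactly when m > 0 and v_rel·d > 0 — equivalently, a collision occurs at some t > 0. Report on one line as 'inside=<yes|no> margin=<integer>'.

d = (-3, -13),  |d|² = 178;  R = 8+4 = 12,  c = 178−12² = 34
v_rel = (4, 7),  |v_rel|² = 65;  v_rel·d = (4)·(-3) + (7)·(-13) = -103
65·t² + 206·t + 34 = 0  ⇒  m = (-103)² − 65·34 = 8399
m = 8399 > 0,  v_rel·d = -103 < 0  ⇒  outside

inside=no margin=8399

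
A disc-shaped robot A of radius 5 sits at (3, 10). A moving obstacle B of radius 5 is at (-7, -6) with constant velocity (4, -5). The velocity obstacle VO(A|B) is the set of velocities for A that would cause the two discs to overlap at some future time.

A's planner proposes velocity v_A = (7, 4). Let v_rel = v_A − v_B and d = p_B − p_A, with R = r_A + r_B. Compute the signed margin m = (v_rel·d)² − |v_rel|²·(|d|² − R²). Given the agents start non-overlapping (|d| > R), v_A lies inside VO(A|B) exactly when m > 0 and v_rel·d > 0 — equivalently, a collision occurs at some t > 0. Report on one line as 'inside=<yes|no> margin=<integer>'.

d = (-10, -16),  |d|² = 356;  R = 5+5 = 10,  c = 356−10² = 256
v_rel = (3, 9),  |v_rel|² = 90;  v_rel·d = (3)·(-10) + (9)·(-16) = -174
90·t² + 348·t + 256 = 0  ⇒  m = (-174)² − 90·256 = 7236
m = 7236 > 0,  v_rel·d = -174 < 0  ⇒  outside

inside=no margin=7236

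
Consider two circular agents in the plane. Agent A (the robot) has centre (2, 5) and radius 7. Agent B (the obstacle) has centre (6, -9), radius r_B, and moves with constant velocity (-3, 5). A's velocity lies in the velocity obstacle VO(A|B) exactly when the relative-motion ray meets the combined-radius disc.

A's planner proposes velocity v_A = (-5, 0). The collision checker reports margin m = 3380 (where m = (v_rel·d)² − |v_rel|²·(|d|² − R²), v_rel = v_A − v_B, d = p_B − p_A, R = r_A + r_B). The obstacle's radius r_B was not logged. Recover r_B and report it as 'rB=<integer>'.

m = 3380
d = (4, -14);  v_rel = (-2, -5),  |v_rel|² = 29
v_rel×d = (-2)·(-14) − (-5)·(4) = 48
since m = R²·29 − 48²:  R² = (2304 + 3380) / 29 = 196
R = √196 = 14  ⇒  r_B = 14 − 7 = 7

rB=7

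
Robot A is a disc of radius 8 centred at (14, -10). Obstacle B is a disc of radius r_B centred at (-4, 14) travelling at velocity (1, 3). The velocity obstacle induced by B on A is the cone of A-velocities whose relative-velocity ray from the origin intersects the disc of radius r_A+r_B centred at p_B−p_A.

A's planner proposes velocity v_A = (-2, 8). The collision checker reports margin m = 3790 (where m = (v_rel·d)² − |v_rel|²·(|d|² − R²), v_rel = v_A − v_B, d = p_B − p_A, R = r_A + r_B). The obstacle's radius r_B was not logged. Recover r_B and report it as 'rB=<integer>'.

m = 3790
d = (-18, 24);  v_rel = (-3, 5),  |v_rel|² = 34
v_rel×d = (-3)·(24) − (5)·(-18) = 18
since m = R²·34 − 18²:  R² = (324 + 3790) / 34 = 121
R = √121 = 11  ⇒  r_B = 11 − 8 = 3

rB=3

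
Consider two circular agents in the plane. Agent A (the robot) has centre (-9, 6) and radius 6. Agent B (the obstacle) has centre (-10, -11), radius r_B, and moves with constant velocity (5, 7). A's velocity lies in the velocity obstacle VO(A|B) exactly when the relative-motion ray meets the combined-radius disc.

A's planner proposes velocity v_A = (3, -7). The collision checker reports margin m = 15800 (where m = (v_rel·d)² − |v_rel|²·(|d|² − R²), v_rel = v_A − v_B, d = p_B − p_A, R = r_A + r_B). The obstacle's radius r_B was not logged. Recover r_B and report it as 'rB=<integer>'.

m = 15800
d = (-1, -17);  v_rel = (-2, -14),  |v_rel|² = 200
v_rel×d = (-2)·(-17) − (-14)·(-1) = 20
since m = R²·200 − 20²:  R² = (400 + 15800) / 200 = 81
R = √81 = 9  ⇒  r_B = 9 − 6 = 3

rB=3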